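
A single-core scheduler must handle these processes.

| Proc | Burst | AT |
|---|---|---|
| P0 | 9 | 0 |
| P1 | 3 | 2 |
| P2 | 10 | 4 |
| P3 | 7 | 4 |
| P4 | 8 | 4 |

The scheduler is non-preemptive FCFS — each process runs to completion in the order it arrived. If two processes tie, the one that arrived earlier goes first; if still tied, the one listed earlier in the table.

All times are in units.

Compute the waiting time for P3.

18

Schedule: | P0 0-9 | P1 9-12 | P2 12-22 | P3 22-29 | P4 29-37 |
Completion: P0=9  P1=12  P2=22  P3=29  P4=37
Turnaround (C−A): P0=9  P1=10  P2=18  P3=25  P4=33
Waiting(P3) = turnaround − burst = 25 − 7 = 18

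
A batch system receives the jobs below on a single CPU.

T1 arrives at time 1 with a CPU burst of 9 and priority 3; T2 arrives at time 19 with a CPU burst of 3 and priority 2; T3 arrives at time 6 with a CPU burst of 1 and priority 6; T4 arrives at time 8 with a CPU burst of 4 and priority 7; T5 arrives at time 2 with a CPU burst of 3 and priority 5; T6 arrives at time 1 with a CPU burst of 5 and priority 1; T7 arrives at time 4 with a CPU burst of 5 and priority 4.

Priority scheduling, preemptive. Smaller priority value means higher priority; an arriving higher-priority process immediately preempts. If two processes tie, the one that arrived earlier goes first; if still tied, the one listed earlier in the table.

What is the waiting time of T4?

Timeline: | idle 0-1 | T6 1-6 | T1 6-15 | T7 15-19 | T2 19-22 | T7 22-23 | T5 23-26 | T3 26-27 | T4 27-31 |
Completion: T1=15  T2=22  T3=27  T4=31  T5=26  T6=6  T7=23
Turnaround (C−A): T1=14  T2=3  T3=21  T4=23  T5=24  T6=5  T7=19
Waiting(T4) = turnaround − burst = 23 − 4 = 19

19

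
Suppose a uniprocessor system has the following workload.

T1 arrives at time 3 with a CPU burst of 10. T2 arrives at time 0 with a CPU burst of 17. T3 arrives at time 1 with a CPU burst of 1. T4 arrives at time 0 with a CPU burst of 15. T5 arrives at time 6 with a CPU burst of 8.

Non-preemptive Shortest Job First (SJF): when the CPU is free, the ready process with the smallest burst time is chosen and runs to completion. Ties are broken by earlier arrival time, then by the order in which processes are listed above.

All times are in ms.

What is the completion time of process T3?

16

Schedule: | T4 0-15 | T3 15-16 | T5 16-24 | T1 24-34 | T2 34-51 |
Completion: T1=34  T2=51  T3=16  T4=15  T5=24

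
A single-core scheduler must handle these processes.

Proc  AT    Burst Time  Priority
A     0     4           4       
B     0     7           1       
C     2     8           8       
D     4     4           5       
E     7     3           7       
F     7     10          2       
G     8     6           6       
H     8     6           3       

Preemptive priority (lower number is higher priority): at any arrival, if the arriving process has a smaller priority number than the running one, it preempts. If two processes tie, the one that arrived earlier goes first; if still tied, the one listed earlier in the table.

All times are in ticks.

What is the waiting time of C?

Timeline: | B 0-7 | F 7-17 | H 17-23 | A 23-27 | D 27-31 | G 31-37 | E 37-40 | C 40-48 |
Completion: A=27  B=7  C=48  D=31  E=40  F=17  G=37  H=23
Turnaround (C−A): A=27  B=7  C=46  D=27  E=33  F=10  G=29  H=15
Waiting(C) = turnaround − burst = 46 − 8 = 38

38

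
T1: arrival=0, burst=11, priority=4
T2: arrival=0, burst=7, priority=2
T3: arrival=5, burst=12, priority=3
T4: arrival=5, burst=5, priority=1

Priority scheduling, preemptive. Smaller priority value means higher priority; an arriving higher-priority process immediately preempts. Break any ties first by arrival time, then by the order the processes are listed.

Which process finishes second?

Gantt: | T2 0-5 | T4 5-10 | T2 10-12 | T3 12-24 | T1 24-35 |
Completion: T1=35  T2=12  T3=24  T4=10
Finish order: T4 → T2 → T3 → T1

T2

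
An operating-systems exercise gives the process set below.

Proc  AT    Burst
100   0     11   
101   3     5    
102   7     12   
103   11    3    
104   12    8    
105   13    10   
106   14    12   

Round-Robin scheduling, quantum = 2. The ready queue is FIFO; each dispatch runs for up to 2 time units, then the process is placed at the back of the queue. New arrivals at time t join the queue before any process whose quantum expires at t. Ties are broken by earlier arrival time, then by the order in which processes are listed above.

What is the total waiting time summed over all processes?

179

Timeline: | 100 0-4 | 101 4-6 | 100 6-8 | 101 8-10 | 102 10-12 | 100 12-14 | 101 14-15 | 103 15-17 | 104 17-19 | 102 19-21 | 105 21-23 | 106 23-25 | 100 25-27 | 103 27-28 | 104 28-30 | 102 30-32 | 105 32-34 | 106 34-36 | 100 36-37 | 104 37-39 | 102 39-41 | 105 41-43 | 106 43-45 | 104 45-47 | 102 47-49 | 105 49-51 | 106 51-53 | 102 53-55 | 105 55-57 | 106 57-61 |
Completion: 100=37  101=15  102=55  103=28  104=47  105=57  106=61
Waiting = turnaround − burst: 100=26, 101=7, 102=36, 103=14, 104=27, 105=34, 106=35
Total waiting = 26 + 7 + 36 + 14 + 27 + 34 + 35 = 179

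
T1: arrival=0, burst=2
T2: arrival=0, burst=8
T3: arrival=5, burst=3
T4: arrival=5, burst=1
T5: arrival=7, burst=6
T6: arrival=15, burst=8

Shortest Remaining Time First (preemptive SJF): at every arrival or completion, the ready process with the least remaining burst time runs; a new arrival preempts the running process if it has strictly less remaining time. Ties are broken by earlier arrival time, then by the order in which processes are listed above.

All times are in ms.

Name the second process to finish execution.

Timeline: | T1 0-2 | T2 2-5 | T4 5-6 | T3 6-9 | T2 9-14 | T5 14-20 | T6 20-28 |
Completion: T1=2  T2=14  T3=9  T4=6  T5=20  T6=28
Turnaround (C−A): T1=2  T2=14  T3=4  T4=1  T5=13  T6=13
Finish order: T1 → T4 → T3 → T2 → T5 → T6

T4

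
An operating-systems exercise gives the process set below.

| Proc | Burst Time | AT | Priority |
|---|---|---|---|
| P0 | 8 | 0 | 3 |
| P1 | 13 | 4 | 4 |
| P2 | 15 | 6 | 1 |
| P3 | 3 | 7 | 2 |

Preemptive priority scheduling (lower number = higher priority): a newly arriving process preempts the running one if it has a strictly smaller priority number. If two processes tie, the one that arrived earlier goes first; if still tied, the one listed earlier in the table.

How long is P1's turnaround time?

Gantt: | P0 0-6 | P2 6-21 | P3 21-24 | P0 24-26 | P1 26-39 |
Completion: P0=26  P1=39  P2=21  P3=24
Turnaround (C−A): P0=26  P1=35  P2=15  P3=17
Turnaround(P1) = completion − arrival = 39 − 4 = 35

35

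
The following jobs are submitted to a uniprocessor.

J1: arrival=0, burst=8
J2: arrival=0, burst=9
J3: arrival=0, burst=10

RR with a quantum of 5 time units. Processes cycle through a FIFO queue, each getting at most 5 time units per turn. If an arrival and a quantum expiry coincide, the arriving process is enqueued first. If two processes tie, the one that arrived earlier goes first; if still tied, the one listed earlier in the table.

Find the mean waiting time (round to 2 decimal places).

13.33

Gantt: | J1 0-5 | J2 5-10 | J3 10-15 | J1 15-18 | J2 18-22 | J3 22-27 |
Completion: J1=18  J2=22  J3=27
Turnaround (C−A): J1=18  J2=22  J3=27
Waiting times: J1=10, J2=13, J3=17
Average waiting = (10+13+17) / 3 = 40/3 = 13.33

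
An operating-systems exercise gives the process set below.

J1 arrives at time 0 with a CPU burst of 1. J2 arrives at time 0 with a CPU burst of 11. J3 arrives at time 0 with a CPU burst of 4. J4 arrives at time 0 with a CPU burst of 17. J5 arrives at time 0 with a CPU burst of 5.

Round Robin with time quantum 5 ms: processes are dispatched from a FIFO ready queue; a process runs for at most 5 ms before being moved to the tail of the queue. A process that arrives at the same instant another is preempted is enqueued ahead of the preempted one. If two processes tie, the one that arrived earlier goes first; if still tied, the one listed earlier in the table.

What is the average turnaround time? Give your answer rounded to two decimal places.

20.00

Schedule: | J1 0-1 | J2 1-6 | J3 6-10 | J4 10-15 | J5 15-20 | J2 20-25 | J4 25-30 | J2 30-31 | J4 31-38 |
Completion: J1=1  J2=31  J3=10  J4=38  J5=20
Turnaround times: J1=1, J2=31, J3=10, J4=38, J5=20
Average turnaround = (1+31+10+38+20) / 5 = 100/5 = 20.00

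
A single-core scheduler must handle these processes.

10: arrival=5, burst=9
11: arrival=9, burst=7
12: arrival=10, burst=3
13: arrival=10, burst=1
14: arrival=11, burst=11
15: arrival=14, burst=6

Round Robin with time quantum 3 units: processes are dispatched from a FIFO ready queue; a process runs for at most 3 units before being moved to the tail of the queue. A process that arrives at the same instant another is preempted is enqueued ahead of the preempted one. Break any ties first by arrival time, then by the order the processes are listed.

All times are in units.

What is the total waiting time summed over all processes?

Schedule: | idle 0-5 | 10 5-11 | 11 11-14 | 12 14-17 | 13 17-18 | 14 18-21 | 10 21-24 | 15 24-27 | 11 27-30 | 14 30-33 | 15 33-36 | 11 36-37 | 14 37-42 |
Completion: 10=24  11=37  12=17  13=18  14=42  15=36
Waiting = turnaround − burst: 10=10, 11=21, 12=4, 13=7, 14=20, 15=16
Total waiting = 10 + 21 + 4 + 7 + 20 + 16 = 78

78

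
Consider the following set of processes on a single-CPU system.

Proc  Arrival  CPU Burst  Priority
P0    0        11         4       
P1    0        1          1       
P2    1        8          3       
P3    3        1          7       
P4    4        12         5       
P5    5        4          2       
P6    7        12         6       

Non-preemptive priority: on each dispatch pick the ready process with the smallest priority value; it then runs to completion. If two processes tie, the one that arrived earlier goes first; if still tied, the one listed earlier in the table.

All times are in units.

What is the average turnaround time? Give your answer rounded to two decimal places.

22.86

Timeline: | P1 0-1 | P2 1-9 | P5 9-13 | P0 13-24 | P4 24-36 | P6 36-48 | P3 48-49 |
Completion: P0=24  P1=1  P2=9  P3=49  P4=36  P5=13  P6=48
Turnaround times: P0=24, P1=1, P2=8, P3=46, P4=32, P5=8, P6=41
Average turnaround = (24+1+8+46+32+8+41) / 7 = 160/7 = 22.86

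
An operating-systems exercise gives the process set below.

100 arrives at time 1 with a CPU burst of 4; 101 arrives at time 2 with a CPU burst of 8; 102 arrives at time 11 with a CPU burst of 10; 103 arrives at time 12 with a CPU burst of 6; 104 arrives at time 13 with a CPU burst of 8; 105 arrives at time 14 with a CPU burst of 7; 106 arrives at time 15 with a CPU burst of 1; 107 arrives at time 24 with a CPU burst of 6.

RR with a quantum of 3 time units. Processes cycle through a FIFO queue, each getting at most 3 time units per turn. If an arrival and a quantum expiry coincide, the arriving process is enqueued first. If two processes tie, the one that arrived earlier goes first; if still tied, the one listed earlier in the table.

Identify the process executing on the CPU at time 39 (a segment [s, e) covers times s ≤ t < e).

Gantt: | idle 0-1 | 100 1-4 | 101 4-7 | 100 7-8 | 101 8-11 | 102 11-14 | 101 14-16 | 103 16-19 | 104 19-22 | 105 22-25 | 102 25-28 | 106 28-29 | 103 29-32 | 104 32-35 | 107 35-38 | 105 38-41 | 102 41-44 | 104 44-46 | 107 46-49 | 105 49-50 | 102 50-51 |
Completion: 100=8  101=16  102=51  103=32  104=46  105=50  106=29  107=49
Turnaround (C−A): 100=7  101=14  102=40  103=20  104=33  105=36  106=14  107=25

105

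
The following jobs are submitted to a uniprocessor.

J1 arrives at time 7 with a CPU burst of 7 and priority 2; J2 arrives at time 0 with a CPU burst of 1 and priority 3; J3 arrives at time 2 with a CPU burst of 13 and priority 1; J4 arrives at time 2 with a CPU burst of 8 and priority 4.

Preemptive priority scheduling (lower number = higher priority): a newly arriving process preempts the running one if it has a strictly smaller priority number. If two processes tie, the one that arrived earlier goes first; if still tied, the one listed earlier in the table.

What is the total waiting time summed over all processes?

28

Timeline: | J2 0-1 | idle 1-2 | J3 2-15 | J1 15-22 | J4 22-30 |
Completion: J1=22  J2=1  J3=15  J4=30
Turnaround (C−A): J1=15  J2=1  J3=13  J4=28
Waiting = turnaround − burst: J1=8, J2=0, J3=0, J4=20
Total waiting = 8 + 0 + 0 + 20 = 28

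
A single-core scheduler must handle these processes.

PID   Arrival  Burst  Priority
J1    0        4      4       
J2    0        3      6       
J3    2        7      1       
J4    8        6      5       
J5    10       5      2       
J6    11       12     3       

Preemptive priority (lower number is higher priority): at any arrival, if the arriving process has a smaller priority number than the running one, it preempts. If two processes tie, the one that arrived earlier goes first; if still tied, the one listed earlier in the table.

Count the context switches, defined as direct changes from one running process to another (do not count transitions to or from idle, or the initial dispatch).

Schedule: | J1 0-2 | J3 2-9 | J1 9-10 | J5 10-15 | J6 15-27 | J1 27-28 | J4 28-34 | J2 34-37 |
Completion: J1=28  J2=37  J3=9  J4=34  J5=15  J6=27

7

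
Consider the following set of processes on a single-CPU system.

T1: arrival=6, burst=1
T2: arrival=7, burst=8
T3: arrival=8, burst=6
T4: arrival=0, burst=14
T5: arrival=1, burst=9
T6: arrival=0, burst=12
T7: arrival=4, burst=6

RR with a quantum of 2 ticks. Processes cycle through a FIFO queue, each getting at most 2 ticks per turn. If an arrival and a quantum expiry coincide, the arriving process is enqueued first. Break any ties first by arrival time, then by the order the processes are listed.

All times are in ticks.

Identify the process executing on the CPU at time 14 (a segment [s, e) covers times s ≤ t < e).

T5

Gantt: | T4 0-2 | T6 2-4 | T5 4-6 | T4 6-8 | T7 8-10 | T6 10-12 | T1 12-13 | T5 13-15 | T2 15-17 | T3 17-19 | T4 19-21 | T7 21-23 | T6 23-25 | T5 25-27 | T2 27-29 | T3 29-31 | T4 31-33 | T7 33-35 | T6 35-37 | T5 37-39 | T2 39-41 | T3 41-43 | T4 43-45 | T6 45-47 | T5 47-48 | T2 48-50 | T4 50-52 | T6 52-54 | T4 54-56 |
Completion: T1=13  T2=50  T3=43  T4=56  T5=48  T6=54  T7=35
Turnaround (C−A): T1=7  T2=43  T3=35  T4=56  T5=47  T6=54  T7=31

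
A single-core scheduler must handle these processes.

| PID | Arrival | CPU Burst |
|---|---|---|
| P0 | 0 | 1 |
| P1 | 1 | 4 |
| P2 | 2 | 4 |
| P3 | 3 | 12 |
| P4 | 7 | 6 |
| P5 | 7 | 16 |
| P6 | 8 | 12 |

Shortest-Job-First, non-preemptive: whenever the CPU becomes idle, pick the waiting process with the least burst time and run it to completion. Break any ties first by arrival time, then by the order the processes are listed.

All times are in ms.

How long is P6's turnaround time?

Schedule: | P0 0-1 | P1 1-5 | P2 5-9 | P4 9-15 | P3 15-27 | P6 27-39 | P5 39-55 |
Completion: P0=1  P1=5  P2=9  P3=27  P4=15  P5=55  P6=39
Turnaround(P6) = completion − arrival = 39 − 8 = 31

31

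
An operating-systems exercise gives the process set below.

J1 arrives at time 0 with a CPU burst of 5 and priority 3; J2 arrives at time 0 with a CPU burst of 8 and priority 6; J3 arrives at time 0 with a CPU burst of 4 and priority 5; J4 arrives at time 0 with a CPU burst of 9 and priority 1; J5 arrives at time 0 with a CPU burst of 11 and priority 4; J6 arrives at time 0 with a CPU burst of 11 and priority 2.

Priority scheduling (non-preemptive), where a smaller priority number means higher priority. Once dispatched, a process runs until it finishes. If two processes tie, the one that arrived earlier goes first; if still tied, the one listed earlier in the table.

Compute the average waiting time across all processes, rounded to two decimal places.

21.67

Schedule: | J4 0-9 | J6 9-20 | J1 20-25 | J5 25-36 | J3 36-40 | J2 40-48 |
Completion: J1=25  J2=48  J3=40  J4=9  J5=36  J6=20
Turnaround (C−A): J1=25  J2=48  J3=40  J4=9  J5=36  J6=20
Waiting times: J1=20, J2=40, J3=36, J4=0, J5=25, J6=9
Average waiting = (20+40+36+0+25+9) / 6 = 130/6 = 21.67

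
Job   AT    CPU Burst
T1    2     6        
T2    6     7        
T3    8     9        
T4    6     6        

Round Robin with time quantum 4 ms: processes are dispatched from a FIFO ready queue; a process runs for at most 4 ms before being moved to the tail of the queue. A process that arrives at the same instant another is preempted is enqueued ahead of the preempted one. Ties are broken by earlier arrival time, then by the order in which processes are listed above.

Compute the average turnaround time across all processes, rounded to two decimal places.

18.00

Schedule: | idle 0-2 | T1 2-6 | T2 6-10 | T4 10-14 | T1 14-16 | T3 16-20 | T2 20-23 | T4 23-25 | T3 25-30 |
Completion: T1=16  T2=23  T3=30  T4=25
Turnaround times: T1=14, T2=17, T3=22, T4=19
Average turnaround = (14+17+22+19) / 4 = 72/4 = 18.00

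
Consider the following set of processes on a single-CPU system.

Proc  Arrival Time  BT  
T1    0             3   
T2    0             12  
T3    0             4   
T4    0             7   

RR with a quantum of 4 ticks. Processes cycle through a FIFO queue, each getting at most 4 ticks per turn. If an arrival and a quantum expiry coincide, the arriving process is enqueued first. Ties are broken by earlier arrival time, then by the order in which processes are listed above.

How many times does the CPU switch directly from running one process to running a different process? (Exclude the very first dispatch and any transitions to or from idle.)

6

Timeline: | T1 0-3 | T2 3-7 | T3 7-11 | T4 11-15 | T2 15-19 | T4 19-22 | T2 22-26 |
Completion: T1=3  T2=26  T3=11  T4=22
Turnaround (C−A): T1=3  T2=26  T3=11  T4=22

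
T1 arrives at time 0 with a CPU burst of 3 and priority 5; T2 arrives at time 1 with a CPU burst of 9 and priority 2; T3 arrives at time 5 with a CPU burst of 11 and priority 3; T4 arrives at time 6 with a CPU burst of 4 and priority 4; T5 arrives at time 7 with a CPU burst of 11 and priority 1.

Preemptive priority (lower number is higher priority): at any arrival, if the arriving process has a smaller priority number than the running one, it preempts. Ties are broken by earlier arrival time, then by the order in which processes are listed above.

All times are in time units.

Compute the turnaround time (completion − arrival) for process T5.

Schedule: | T1 0-1 | T2 1-7 | T5 7-18 | T2 18-21 | T3 21-32 | T4 32-36 | T1 36-38 |
Completion: T1=38  T2=21  T3=32  T4=36  T5=18
Turnaround (C−A): T1=38  T2=20  T3=27  T4=30  T5=11
Turnaround(T5) = completion − arrival = 18 − 7 = 11

11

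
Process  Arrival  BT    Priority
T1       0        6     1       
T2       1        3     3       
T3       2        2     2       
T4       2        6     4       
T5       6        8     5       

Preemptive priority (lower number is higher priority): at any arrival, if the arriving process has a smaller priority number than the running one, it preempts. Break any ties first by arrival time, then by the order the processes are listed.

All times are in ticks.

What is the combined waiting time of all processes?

31

Schedule: | T1 0-6 | T3 6-8 | T2 8-11 | T4 11-17 | T5 17-25 |
Completion: T1=6  T2=11  T3=8  T4=17  T5=25
Turnaround (C−A): T1=6  T2=10  T3=6  T4=15  T5=19
Waiting = turnaround − burst: T1=0, T2=7, T3=4, T4=9, T5=11
Total waiting = 0 + 7 + 4 + 9 + 11 = 31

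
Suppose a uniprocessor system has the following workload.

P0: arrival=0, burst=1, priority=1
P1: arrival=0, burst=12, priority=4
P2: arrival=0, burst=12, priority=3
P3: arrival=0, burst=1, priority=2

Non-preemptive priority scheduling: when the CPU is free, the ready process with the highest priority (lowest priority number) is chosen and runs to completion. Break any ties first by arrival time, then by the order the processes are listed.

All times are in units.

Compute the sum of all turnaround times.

43

Gantt: | P0 0-1 | P3 1-2 | P2 2-14 | P1 14-26 |
Completion: P0=1  P1=26  P2=14  P3=2
Turnaround (C−A): P0=1  P1=26  P2=14  P3=2
Turnaround = completion − arrival: P0=1, P1=26, P2=14, P3=2
Total turnaround = 1 + 26 + 14 + 2 = 43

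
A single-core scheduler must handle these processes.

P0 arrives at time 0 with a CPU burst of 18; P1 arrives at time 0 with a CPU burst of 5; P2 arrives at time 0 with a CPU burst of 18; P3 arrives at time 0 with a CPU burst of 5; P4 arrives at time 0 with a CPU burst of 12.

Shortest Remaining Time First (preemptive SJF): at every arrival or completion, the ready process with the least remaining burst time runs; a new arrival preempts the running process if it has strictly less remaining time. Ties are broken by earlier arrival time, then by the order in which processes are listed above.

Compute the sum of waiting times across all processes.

77

Schedule: | P1 0-5 | P3 5-10 | P4 10-22 | P0 22-40 | P2 40-58 |
Completion: P0=40  P1=5  P2=58  P3=10  P4=22
Turnaround (C−A): P0=40  P1=5  P2=58  P3=10  P4=22
Waiting = turnaround − burst: P0=22, P1=0, P2=40, P3=5, P4=10
Total waiting = 22 + 0 + 40 + 5 + 10 = 77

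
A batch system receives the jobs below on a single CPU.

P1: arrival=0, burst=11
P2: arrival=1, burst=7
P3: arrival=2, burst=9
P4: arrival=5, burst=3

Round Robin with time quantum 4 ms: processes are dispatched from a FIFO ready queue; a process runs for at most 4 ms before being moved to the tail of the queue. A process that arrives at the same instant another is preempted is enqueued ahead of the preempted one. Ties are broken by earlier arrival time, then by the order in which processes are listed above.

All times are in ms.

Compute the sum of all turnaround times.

92

Gantt: | P1 0-4 | P2 4-8 | P3 8-12 | P1 12-16 | P4 16-19 | P2 19-22 | P3 22-26 | P1 26-29 | P3 29-30 |
Completion: P1=29  P2=22  P3=30  P4=19
Turnaround (C−A): P1=29  P2=21  P3=28  P4=14
Turnaround = completion − arrival: P1=29, P2=21, P3=28, P4=14
Total turnaround = 29 + 21 + 28 + 14 = 92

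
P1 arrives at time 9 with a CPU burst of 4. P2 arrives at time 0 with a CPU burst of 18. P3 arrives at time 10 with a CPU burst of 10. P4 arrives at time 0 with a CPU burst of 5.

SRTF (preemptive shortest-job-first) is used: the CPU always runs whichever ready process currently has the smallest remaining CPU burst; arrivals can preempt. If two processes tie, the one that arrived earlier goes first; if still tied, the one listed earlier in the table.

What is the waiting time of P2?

Gantt: | P4 0-5 | P2 5-9 | P1 9-13 | P3 13-23 | P2 23-37 |
Completion: P1=13  P2=37  P3=23  P4=5
Turnaround (C−A): P1=4  P2=37  P3=13  P4=5
Waiting(P2) = turnaround − burst = 37 − 18 = 19

19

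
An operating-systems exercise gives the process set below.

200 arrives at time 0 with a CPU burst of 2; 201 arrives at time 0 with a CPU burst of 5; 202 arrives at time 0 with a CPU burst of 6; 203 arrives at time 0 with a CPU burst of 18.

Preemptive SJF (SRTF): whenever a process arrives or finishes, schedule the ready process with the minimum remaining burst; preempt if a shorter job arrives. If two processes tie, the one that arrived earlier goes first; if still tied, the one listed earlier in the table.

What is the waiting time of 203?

13

Gantt: | 200 0-2 | 201 2-7 | 202 7-13 | 203 13-31 |
Completion: 200=2  201=7  202=13  203=31
Waiting(203) = turnaround − burst = 31 − 18 = 13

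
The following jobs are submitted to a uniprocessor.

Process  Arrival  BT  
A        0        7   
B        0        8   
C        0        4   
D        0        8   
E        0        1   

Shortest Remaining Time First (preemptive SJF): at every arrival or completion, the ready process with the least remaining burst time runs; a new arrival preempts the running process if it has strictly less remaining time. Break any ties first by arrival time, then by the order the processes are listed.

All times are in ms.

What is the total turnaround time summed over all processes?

Schedule: | E 0-1 | C 1-5 | A 5-12 | B 12-20 | D 20-28 |
Completion: A=12  B=20  C=5  D=28  E=1
Turnaround (C−A): A=12  B=20  C=5  D=28  E=1
Turnaround = completion − arrival: A=12, B=20, C=5, D=28, E=1
Total turnaround = 12 + 20 + 5 + 28 + 1 = 66

66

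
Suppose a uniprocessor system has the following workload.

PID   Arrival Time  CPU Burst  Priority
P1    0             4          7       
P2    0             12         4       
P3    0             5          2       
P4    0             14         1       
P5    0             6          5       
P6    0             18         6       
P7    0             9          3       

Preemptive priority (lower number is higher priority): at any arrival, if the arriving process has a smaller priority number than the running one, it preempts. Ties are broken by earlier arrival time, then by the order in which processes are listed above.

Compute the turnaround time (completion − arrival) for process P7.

Timeline: | P4 0-14 | P3 14-19 | P7 19-28 | P2 28-40 | P5 40-46 | P6 46-64 | P1 64-68 |
Completion: P1=68  P2=40  P3=19  P4=14  P5=46  P6=64  P7=28
Turnaround (C−A): P1=68  P2=40  P3=19  P4=14  P5=46  P6=64  P7=28
Turnaround(P7) = completion − arrival = 28 − 0 = 28

28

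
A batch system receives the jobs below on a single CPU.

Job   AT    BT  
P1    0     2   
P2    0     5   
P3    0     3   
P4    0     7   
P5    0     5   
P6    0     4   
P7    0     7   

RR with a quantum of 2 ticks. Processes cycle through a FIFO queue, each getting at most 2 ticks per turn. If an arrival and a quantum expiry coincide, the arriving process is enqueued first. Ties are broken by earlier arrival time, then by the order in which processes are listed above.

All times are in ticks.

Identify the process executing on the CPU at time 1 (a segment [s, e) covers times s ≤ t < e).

P1

Gantt: | P1 0-2 | P2 2-4 | P3 4-6 | P4 6-8 | P5 8-10 | P6 10-12 | P7 12-14 | P2 14-16 | P3 16-17 | P4 17-19 | P5 19-21 | P6 21-23 | P7 23-25 | P2 25-26 | P4 26-28 | P5 28-29 | P7 29-31 | P4 31-32 | P7 32-33 |
Completion: P1=2  P2=26  P3=17  P4=32  P5=29  P6=23  P7=33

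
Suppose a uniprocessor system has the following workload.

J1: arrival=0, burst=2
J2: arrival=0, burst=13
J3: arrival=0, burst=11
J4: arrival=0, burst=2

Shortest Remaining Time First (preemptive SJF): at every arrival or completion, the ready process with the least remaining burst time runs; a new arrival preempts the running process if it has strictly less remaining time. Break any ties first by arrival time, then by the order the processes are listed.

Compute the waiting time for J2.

Timeline: | J1 0-2 | J4 2-4 | J3 4-15 | J2 15-28 |
Completion: J1=2  J2=28  J3=15  J4=4
Waiting(J2) = turnaround − burst = 28 − 13 = 15

15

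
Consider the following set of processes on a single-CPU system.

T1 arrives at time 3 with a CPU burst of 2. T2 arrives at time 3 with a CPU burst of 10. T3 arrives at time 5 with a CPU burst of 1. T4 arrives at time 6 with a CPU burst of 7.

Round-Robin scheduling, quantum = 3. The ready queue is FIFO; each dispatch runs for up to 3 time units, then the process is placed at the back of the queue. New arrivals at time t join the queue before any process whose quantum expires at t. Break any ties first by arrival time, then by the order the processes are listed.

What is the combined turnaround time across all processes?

42

Gantt: | idle 0-3 | T1 3-5 | T2 5-8 | T3 8-9 | T4 9-12 | T2 12-15 | T4 15-18 | T2 18-21 | T4 21-22 | T2 22-23 |
Completion: T1=5  T2=23  T3=9  T4=22
Turnaround (C−A): T1=2  T2=20  T3=4  T4=16
Turnaround = completion − arrival: T1=2, T2=20, T3=4, T4=16
Total turnaround = 2 + 20 + 4 + 16 = 42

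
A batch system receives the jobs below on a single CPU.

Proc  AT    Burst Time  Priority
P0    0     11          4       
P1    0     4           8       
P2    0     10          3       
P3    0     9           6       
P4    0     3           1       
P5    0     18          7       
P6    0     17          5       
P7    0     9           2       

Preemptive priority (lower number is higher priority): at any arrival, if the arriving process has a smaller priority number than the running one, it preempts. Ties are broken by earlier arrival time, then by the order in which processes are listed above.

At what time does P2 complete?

22

Schedule: | P4 0-3 | P7 3-12 | P2 12-22 | P0 22-33 | P6 33-50 | P3 50-59 | P5 59-77 | P1 77-81 |
Completion: P0=33  P1=81  P2=22  P3=59  P4=3  P5=77  P6=50  P7=12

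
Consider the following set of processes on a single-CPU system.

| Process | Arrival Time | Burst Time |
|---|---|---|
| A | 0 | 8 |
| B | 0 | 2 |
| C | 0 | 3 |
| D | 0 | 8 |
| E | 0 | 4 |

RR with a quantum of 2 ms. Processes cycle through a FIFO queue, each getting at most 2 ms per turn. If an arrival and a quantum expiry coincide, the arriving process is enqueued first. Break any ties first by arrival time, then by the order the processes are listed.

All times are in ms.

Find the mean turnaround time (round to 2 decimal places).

16.40

Schedule: | A 0-2 | B 2-4 | C 4-6 | D 6-8 | E 8-10 | A 10-12 | C 12-13 | D 13-15 | E 15-17 | A 17-19 | D 19-21 | A 21-23 | D 23-25 |
Completion: A=23  B=4  C=13  D=25  E=17
Turnaround times: A=23, B=4, C=13, D=25, E=17
Average turnaround = (23+4+13+25+17) / 5 = 82/5 = 16.40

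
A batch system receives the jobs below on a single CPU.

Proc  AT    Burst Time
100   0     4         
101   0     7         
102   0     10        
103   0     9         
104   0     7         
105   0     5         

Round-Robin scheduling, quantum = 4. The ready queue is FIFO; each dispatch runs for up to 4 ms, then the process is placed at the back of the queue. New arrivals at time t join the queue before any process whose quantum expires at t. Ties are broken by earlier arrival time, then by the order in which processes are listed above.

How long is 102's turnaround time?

41

Schedule: | 100 0-4 | 101 4-8 | 102 8-12 | 103 12-16 | 104 16-20 | 105 20-24 | 101 24-27 | 102 27-31 | 103 31-35 | 104 35-38 | 105 38-39 | 102 39-41 | 103 41-42 |
Completion: 100=4  101=27  102=41  103=42  104=38  105=39
Turnaround(102) = completion − arrival = 41 − 0 = 41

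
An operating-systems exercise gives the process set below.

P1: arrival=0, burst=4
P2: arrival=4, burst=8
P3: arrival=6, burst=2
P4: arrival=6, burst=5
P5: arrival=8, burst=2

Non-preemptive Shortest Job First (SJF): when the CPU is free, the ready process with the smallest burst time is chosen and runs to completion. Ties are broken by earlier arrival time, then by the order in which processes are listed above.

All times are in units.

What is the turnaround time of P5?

8

Schedule: | P1 0-4 | P2 4-12 | P3 12-14 | P5 14-16 | P4 16-21 |
Completion: P1=4  P2=12  P3=14  P4=21  P5=16
Turnaround(P5) = completion − arrival = 16 − 8 = 8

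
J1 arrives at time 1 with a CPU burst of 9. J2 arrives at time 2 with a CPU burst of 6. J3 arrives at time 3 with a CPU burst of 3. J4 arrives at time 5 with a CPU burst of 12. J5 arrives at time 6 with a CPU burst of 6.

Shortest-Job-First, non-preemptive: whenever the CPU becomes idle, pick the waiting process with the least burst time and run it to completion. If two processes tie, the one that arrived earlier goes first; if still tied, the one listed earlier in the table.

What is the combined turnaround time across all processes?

87

Gantt: | idle 0-1 | J1 1-10 | J3 10-13 | J2 13-19 | J5 19-25 | J4 25-37 |
Completion: J1=10  J2=19  J3=13  J4=37  J5=25
Turnaround (C−A): J1=9  J2=17  J3=10  J4=32  J5=19
Turnaround = completion − arrival: J1=9, J2=17, J3=10, J4=32, J5=19
Total turnaround = 9 + 17 + 10 + 32 + 19 = 87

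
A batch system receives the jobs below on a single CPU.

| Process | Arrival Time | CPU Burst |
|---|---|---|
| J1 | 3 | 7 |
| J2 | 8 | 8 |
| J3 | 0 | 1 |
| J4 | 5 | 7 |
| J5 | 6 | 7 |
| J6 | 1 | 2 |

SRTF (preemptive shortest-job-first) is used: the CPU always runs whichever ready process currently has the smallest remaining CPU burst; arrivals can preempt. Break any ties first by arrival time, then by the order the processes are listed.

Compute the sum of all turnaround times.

64

Gantt: | J3 0-1 | J6 1-3 | J1 3-10 | J4 10-17 | J5 17-24 | J2 24-32 |
Completion: J1=10  J2=32  J3=1  J4=17  J5=24  J6=3
Turnaround = completion − arrival: J1=7, J2=24, J3=1, J4=12, J5=18, J6=2
Total turnaround = 7 + 24 + 1 + 12 + 18 + 2 = 64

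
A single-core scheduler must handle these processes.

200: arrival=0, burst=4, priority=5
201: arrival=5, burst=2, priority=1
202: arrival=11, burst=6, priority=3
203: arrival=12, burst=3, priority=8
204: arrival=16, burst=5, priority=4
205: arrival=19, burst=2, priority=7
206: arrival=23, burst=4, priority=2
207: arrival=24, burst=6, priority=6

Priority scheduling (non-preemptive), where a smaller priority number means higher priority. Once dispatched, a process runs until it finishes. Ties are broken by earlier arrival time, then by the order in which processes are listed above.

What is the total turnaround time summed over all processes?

63

Gantt: | 200 0-4 | idle 4-5 | 201 5-7 | idle 7-11 | 202 11-17 | 204 17-22 | 205 22-24 | 206 24-28 | 207 28-34 | 203 34-37 |
Completion: 200=4  201=7  202=17  203=37  204=22  205=24  206=28  207=34
Turnaround (C−A): 200=4  201=2  202=6  203=25  204=6  205=5  206=5  207=10
Turnaround = completion − arrival: 200=4, 201=2, 202=6, 203=25, 204=6, 205=5, 206=5, 207=10
Total turnaround = 4 + 2 + 6 + 25 + 6 + 5 + 5 + 10 = 63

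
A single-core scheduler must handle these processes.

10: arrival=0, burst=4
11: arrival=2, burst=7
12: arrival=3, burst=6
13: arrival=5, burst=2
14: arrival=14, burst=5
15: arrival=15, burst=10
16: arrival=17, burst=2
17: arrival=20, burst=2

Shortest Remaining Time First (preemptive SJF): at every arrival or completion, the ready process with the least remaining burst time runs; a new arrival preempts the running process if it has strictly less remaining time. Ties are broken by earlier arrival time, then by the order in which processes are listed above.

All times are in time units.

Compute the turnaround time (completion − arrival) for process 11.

17

Schedule: | 10 0-4 | 12 4-5 | 13 5-7 | 12 7-12 | 11 12-19 | 16 19-21 | 17 21-23 | 14 23-28 | 15 28-38 |
Completion: 10=4  11=19  12=12  13=7  14=28  15=38  16=21  17=23
Turnaround(11) = completion − arrival = 19 − 2 = 17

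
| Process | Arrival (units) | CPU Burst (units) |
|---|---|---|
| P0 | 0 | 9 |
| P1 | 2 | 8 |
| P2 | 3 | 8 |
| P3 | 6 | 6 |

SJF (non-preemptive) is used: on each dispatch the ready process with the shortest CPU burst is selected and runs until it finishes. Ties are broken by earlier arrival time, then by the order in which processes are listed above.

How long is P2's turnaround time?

28

Gantt: | P0 0-9 | P3 9-15 | P1 15-23 | P2 23-31 |
Completion: P0=9  P1=23  P2=31  P3=15
Turnaround (C−A): P0=9  P1=21  P2=28  P3=9
Turnaround(P2) = completion − arrival = 31 − 3 = 28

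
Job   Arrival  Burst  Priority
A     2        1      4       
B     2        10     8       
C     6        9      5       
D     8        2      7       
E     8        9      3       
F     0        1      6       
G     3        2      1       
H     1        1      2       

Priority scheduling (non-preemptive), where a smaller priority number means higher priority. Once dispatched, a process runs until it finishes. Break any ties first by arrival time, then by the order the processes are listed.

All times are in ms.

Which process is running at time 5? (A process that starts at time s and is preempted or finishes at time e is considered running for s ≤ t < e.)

Gantt: | F 0-1 | H 1-2 | A 2-3 | G 3-5 | B 5-15 | E 15-24 | C 24-33 | D 33-35 |
Completion: A=3  B=15  C=33  D=35  E=24  F=1  G=5  H=2

B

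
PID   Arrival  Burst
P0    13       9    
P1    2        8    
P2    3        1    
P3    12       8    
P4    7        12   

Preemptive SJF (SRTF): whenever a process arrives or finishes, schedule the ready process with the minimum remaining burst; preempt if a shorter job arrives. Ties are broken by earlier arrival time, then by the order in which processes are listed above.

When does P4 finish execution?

40

Timeline: | idle 0-2 | P1 2-3 | P2 3-4 | P1 4-11 | P4 11-12 | P3 12-20 | P0 20-29 | P4 29-40 |
Completion: P0=29  P1=11  P2=4  P3=20  P4=40
Turnaround (C−A): P0=16  P1=9  P2=1  P3=8  P4=33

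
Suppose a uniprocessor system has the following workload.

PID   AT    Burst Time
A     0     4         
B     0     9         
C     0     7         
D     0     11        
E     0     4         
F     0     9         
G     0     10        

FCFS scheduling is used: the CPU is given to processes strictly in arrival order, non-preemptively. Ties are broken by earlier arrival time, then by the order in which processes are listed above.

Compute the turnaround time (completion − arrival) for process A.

Gantt: | A 0-4 | B 4-13 | C 13-20 | D 20-31 | E 31-35 | F 35-44 | G 44-54 |
Completion: A=4  B=13  C=20  D=31  E=35  F=44  G=54
Turnaround(A) = completion − arrival = 4 − 0 = 4

4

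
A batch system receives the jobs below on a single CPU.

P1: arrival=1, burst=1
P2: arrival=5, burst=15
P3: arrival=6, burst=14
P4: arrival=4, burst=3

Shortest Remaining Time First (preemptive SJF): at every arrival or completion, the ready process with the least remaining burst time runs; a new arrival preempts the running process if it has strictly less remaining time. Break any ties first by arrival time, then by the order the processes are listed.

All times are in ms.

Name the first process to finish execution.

Gantt: | idle 0-1 | P1 1-2 | idle 2-4 | P4 4-7 | P3 7-21 | P2 21-36 |
Completion: P1=2  P2=36  P3=21  P4=7
Turnaround (C−A): P1=1  P2=31  P3=15  P4=3
Finish order: P1 → P4 → P3 → P2

P1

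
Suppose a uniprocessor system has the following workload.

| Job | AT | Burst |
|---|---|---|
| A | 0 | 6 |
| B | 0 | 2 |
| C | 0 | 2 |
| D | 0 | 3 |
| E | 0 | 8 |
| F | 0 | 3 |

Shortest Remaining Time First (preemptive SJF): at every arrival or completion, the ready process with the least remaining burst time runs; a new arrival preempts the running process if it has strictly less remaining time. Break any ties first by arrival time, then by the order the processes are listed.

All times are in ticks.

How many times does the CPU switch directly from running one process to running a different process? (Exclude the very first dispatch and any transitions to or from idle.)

5

Schedule: | B 0-2 | C 2-4 | D 4-7 | F 7-10 | A 10-16 | E 16-24 |
Completion: A=16  B=2  C=4  D=7  E=24  F=10
Turnaround (C−A): A=16  B=2  C=4  D=7  E=24  F=10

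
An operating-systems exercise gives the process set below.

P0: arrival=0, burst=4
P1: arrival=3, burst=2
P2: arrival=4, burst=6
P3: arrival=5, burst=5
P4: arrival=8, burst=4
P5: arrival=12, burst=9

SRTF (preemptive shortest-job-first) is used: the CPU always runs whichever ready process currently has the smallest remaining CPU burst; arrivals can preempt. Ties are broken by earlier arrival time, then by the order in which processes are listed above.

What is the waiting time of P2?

11

Gantt: | P0 0-4 | P1 4-6 | P3 6-11 | P4 11-15 | P2 15-21 | P5 21-30 |
Completion: P0=4  P1=6  P2=21  P3=11  P4=15  P5=30
Waiting(P2) = turnaround − burst = 17 − 6 = 11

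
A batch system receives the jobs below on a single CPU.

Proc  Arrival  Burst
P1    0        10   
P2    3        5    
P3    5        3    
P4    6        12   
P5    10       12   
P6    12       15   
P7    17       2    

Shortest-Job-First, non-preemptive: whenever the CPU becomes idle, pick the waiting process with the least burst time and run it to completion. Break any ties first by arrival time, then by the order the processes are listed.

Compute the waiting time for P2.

Schedule: | P1 0-10 | P3 10-13 | P2 13-18 | P7 18-20 | P4 20-32 | P5 32-44 | P6 44-59 |
Completion: P1=10  P2=18  P3=13  P4=32  P5=44  P6=59  P7=20
Waiting(P2) = turnaround − burst = 15 − 5 = 10

10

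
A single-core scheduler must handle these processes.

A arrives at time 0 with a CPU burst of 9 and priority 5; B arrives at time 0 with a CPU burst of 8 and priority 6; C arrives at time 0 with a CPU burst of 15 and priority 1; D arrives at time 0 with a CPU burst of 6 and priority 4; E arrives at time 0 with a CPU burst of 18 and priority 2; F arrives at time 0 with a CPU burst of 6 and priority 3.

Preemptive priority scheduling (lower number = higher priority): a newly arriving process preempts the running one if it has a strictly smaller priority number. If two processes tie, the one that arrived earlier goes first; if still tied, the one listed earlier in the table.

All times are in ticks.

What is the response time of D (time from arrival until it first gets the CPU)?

Gantt: | C 0-15 | E 15-33 | F 33-39 | D 39-45 | A 45-54 | B 54-62 |
Completion: A=54  B=62  C=15  D=45  E=33  F=39
Response(D) = first start − arrival = 39 − 0 = 39

39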